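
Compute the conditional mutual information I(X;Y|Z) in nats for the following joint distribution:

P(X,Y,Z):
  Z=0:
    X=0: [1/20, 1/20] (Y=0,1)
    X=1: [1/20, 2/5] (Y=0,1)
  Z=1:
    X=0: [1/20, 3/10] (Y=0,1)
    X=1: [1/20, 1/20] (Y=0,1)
0.0600 nats

Conditional mutual information: I(X;Y|Z) = H(X|Z) + H(Y|Z) - H(X,Y|Z)

H(Z) = 0.6881
H(X,Z) = 1.1873 → H(X|Z) = 0.4991
H(Y,Z) = 1.1873 → H(Y|Z) = 0.4991
H(X,Y,Z) = 1.6264 → H(X,Y|Z) = 0.9383

I(X;Y|Z) = 0.4991 + 0.4991 - 0.9383 = 0.0600 nats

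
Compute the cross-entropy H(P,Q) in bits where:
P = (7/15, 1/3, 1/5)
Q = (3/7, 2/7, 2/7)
1.5344 bits

Cross-entropy: H(P,Q) = -Σ p(x) log q(x)

Alternatively: H(P,Q) = H(P) + D_KL(P||Q)
H(P) = 1.5058 bits
D_KL(P||Q) = 0.0285 bits

H(P,Q) = 1.5058 + 0.0285 = 1.5344 bits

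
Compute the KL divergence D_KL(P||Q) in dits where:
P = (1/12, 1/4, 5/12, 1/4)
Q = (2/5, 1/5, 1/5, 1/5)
0.1245 dits

KL divergence: D_KL(P||Q) = Σ p(x) log(p(x)/q(x))

Computing term by term:
  x=0: 1/12 × log_10[(1/12)/(2/5)] = 1/12 × -0.6812 = -0.0568
  x=1: 1/4 × log_10[(1/4)/(1/5)] = 1/4 × 0.0969 = 0.0242
  x=2: 5/12 × log_10[(5/12)/(1/5)] = 5/12 × 0.3188 = 0.1328
  x=3: 1/4 × log_10[(1/4)/(1/5)] = 1/4 × 0.0969 = 0.0242

D_KL(P||Q) = 0.1245 dits

Note: KL divergence is always non-negative and equals 0 iff P = Q.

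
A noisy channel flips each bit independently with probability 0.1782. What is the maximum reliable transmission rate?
0.3239 bits

For a binary symmetric channel (BSC) with error probability p:
Capacity C = 1 - H(p) bits per symbol

where H(p) = -p log₂(p) - (1-p) log₂(1-p) is the binary entropy function.

H(0.1782) = 0.6761 bits
C = 1 - 0.6761 = 0.3239 bits per symbol

This means we can reliably transmit up to 0.3239 bits of information per channel use.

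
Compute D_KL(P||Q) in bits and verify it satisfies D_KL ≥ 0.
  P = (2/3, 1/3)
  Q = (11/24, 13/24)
0.1269 bits

KL divergence satisfies the Gibbs inequality: D_KL(P||Q) ≥ 0 for all distributions P, Q.

D_KL(P||Q) = Σ p(x) log(p(x)/q(x))
Term by term:
  x=0: 2/3 × log_2[(2/3)/(11/24)] = 0.3604
  x=1: 1/3 × log_2[(1/3)/(13/24)] = -0.2335
D_KL(P||Q) = 0.1269 bits

D_KL(P||Q) = 0.1269 ≥ 0 ✓

This non-negativity is a fundamental property: relative entropy cannot be negative because it measures how different Q is from P.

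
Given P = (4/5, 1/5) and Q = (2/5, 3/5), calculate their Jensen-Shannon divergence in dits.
0.0375 dits

Jensen-Shannon divergence is:
JSD(P||Q) = 0.5 × D_KL(P||M) + 0.5 × D_KL(Q||M)
where M = 0.5 × (P + Q) is the mixture distribution.

M = 0.5 × (4/5, 1/5) + 0.5 × (2/5, 3/5) = (3/5, 2/5)

D_KL(P||M) = 0.0397 dits
D_KL(Q||M) = 0.0352 dits

JSD(P||Q) = 0.5 × 0.0397 + 0.5 × 0.0352 = 0.0375 dits

Unlike KL divergence, JSD is symmetric and bounded: 0 ≤ JSD ≤ log(2).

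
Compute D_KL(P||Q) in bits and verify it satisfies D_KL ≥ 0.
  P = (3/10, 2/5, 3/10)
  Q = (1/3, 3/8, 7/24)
0.0038 bits

KL divergence satisfies the Gibbs inequality: D_KL(P||Q) ≥ 0 for all distributions P, Q.

D_KL(P||Q) = Σ p(x) log(p(x)/q(x))
Term by term:
  x=0: 3/10 × log_2[(3/10)/(1/3)] = -0.0456
  x=1: 2/5 × log_2[(2/5)/(3/8)] = 0.0372
  x=2: 3/10 × log_2[(3/10)/(7/24)] = 0.0122
D_KL(P||Q) = 0.0038 bits

D_KL(P||Q) = 0.0038 ≥ 0 ✓

This non-negativity is a fundamental property: relative entropy cannot be negative because it measures how different Q is from P.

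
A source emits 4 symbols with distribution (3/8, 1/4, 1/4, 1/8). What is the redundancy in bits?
0.0944 bits

Redundancy measures how far a source is from maximum entropy:
R = H_max - H(X)

Maximum entropy for 4 symbols: H_max = log_2(4) = 2.0000 bits
Actual entropy: H(X) = 1.9056 bits
Redundancy: R = 2.0000 - 1.9056 = 0.0944 bits

This redundancy represents potential for compression: the source could be compressed by 0.0944 bits per symbol.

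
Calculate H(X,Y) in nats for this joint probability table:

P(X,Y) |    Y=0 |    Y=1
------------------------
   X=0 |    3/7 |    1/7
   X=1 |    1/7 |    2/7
1.2770 nats

Joint entropy is H(X,Y) = -Σ_{x,y} p(x,y) log p(x,y).

Summing over all non-zero entries:
H(X,Y) = -[3/7·log_e(3/7) + 1/7·log_e(1/7) + 1/7·log_e(1/7) + 2/7·log_e(2/7)]
H(X,Y) = 1.2770 nats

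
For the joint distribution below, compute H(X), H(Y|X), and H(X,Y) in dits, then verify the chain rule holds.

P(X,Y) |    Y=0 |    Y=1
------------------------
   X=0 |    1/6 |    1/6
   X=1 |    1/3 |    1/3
H(X,Y) = 0.5775, H(X) = 0.2764, H(Y|X) = 0.3010 (all in dits)

Chain rule: H(X,Y) = H(X) + H(Y|X)

Left side — joint entropy directly:
H(X,Y) = -Σ p(x,y) log p(x,y) = 0.5775 dits

Right side — compute H(Y|X) from the conditional distributions:
P(X) = (1/3, 2/3), so H(X) = 0.2764 dits
H(Y|X) = Σ_x P(X=x) · H(Y|X=x):
  P(Y|X=0) = (1/2, 1/2), H(Y|X=0) = 0.3010, weight P(X=0) = 1/3
  P(Y|X=1) = (1/2, 1/2), H(Y|X=1) = 0.3010, weight P(X=1) = 2/3
H(Y|X) = 0.3010 dits

H(X) + H(Y|X) = 0.2764 + 0.3010 = 0.5775 dits

Both sides equal 0.5775 dits. ✓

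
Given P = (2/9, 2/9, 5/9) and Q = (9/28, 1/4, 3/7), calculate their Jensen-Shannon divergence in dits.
0.0039 dits

Jensen-Shannon divergence is:
JSD(P||Q) = 0.5 × D_KL(P||M) + 0.5 × D_KL(Q||M)
where M = 0.5 × (P + Q) is the mixture distribution.

M = 0.5 × (2/9, 2/9, 5/9) + 0.5 × (9/28, 1/4, 3/7) = (0.271825, 0.236111, 0.492063)

D_KL(P||M) = 0.0040 dits
D_KL(Q||M) = 0.0039 dits

JSD(P||Q) = 0.5 × 0.0040 + 0.5 × 0.0039 = 0.0039 dits

Unlike KL divergence, JSD is symmetric and bounded: 0 ≤ JSD ≤ log(2).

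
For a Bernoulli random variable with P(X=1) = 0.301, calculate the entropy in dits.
0.2657 dits

The binary entropy function is:
H(p) = -p log(p) - (1-p) log(1-p)

H(0.301) = -0.301 × log_10(0.301) - 0.699 × log_10(0.699)
H(0.301) = 0.2657 dits

Note: Binary entropy is maximized at p=0.5 (H=1 bit) and minimized at p=0 or p=1 (H=0).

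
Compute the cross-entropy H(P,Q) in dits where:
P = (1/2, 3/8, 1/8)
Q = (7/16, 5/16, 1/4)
0.4442 dits

Cross-entropy: H(P,Q) = -Σ p(x) log q(x)

Alternatively: H(P,Q) = H(P) + D_KL(P||Q)
H(P) = 0.4231 dits
D_KL(P||Q) = 0.0211 dits

H(P,Q) = 0.4231 + 0.0211 = 0.4442 dits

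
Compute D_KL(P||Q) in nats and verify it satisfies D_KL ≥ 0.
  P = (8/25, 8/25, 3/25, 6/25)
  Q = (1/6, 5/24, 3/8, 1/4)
0.1996 nats

KL divergence satisfies the Gibbs inequality: D_KL(P||Q) ≥ 0 for all distributions P, Q.

D_KL(P||Q) = Σ p(x) log(p(x)/q(x))
Term by term:
  x=0: 8/25 × log_e[(8/25)/(1/6)] = 0.2087
  x=1: 8/25 × log_e[(8/25)/(5/24)] = 0.1373
  x=2: 3/25 × log_e[(3/25)/(3/8)] = -0.1367
  x=3: 6/25 × log_e[(6/25)/(1/4)] = -0.0098
D_KL(P||Q) = 0.1996 nats

D_KL(P||Q) = 0.1996 ≥ 0 ✓

This non-negativity is a fundamental property: relative entropy cannot be negative because it measures how different Q is from P.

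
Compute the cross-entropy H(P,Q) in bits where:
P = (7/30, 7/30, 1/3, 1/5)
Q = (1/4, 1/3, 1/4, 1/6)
2.0202 bits

Cross-entropy: H(P,Q) = -Σ p(x) log q(x)

Alternatively: H(P,Q) = H(P) + D_KL(P||Q)
H(P) = 1.9725 bits
D_KL(P||Q) = 0.0477 bits

H(P,Q) = 1.9725 + 0.0477 = 2.0202 bits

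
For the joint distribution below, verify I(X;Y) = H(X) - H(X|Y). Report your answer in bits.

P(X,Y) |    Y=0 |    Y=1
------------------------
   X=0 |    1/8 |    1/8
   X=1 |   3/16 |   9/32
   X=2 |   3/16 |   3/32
I(X;Y) = 0.0366 bits

Mutual information has multiple equivalent forms:
- I(X;Y) = H(X) - H(X|Y)
- I(X;Y) = H(Y) - H(Y|X)
- I(X;Y) = H(X) + H(Y) - H(X,Y)

Computing all quantities:
H(X) = 1.5271, H(Y) = 1.0000, H(X,Y) = 2.4905
H(X|Y) = 1.4905, H(Y|X) = 0.9634

Verification:
H(X) - H(X|Y) = 1.5271 - 1.4905 = 0.0366
H(Y) - H(Y|X) = 1.0000 - 0.9634 = 0.0366
H(X) + H(Y) - H(X,Y) = 1.5271 + 1.0000 - 2.4905 = 0.0366

All forms give I(X;Y) = 0.0366 bits. ✓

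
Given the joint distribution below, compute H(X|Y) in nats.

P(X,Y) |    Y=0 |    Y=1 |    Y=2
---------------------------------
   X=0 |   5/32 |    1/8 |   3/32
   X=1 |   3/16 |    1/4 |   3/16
0.6546 nats

Using the chain rule: H(X|Y) = H(X,Y) - H(Y)

First, compute H(X,Y) = 1.7462 nats

Marginal P(Y) = (11/32, 3/8, 9/32)
H(Y) = 1.0916 nats

H(X|Y) = H(X,Y) - H(Y) = 1.7462 - 1.0916 = 0.6546 nats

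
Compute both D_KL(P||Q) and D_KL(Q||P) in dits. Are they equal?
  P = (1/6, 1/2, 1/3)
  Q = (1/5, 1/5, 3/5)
D_KL(P||Q) = 0.1007, D_KL(Q||P) = 0.0894

KL divergence is not symmetric: D_KL(P||Q) ≠ D_KL(Q||P) in general.

D_KL(P||Q) = 0.1007 dits
D_KL(Q||P) = 0.0894 dits

No, they are not equal!

This asymmetry is why KL divergence is not a true distance metric.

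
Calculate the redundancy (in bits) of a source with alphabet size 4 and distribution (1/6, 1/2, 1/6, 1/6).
0.2075 bits

Redundancy measures how far a source is from maximum entropy:
R = H_max - H(X)

Maximum entropy for 4 symbols: H_max = log_2(4) = 2.0000 bits
Actual entropy: H(X) = 1.7925 bits
Redundancy: R = 2.0000 - 1.7925 = 0.2075 bits

This redundancy represents potential for compression: the source could be compressed by 0.2075 bits per symbol.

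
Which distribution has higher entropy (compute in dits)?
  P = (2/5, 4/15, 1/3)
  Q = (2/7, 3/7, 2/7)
P

Computing entropies in dits:
H(P) = 0.4713
H(Q) = 0.4686

Distribution P has higher entropy.

Intuition: The distribution closer to uniform (more spread out) has higher entropy.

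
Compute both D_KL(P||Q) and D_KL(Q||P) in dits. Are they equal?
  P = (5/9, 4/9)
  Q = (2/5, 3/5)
D_KL(P||Q) = 0.0213, D_KL(Q||P) = 0.0211

KL divergence is not symmetric: D_KL(P||Q) ≠ D_KL(Q||P) in general.

D_KL(P||Q) = 0.0213 dits
D_KL(Q||P) = 0.0211 dits

No, they are not equal!

This asymmetry is why KL divergence is not a true distance metric.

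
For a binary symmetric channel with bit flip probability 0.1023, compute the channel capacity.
0.5238 bits

For a binary symmetric channel (BSC) with error probability p:
Capacity C = 1 - H(p) bits per symbol

where H(p) = -p log₂(p) - (1-p) log₂(1-p) is the binary entropy function.

H(0.1023) = 0.4762 bits
C = 1 - 0.4762 = 0.5238 bits per symbol

This means we can reliably transmit up to 0.5238 bits of information per channel use.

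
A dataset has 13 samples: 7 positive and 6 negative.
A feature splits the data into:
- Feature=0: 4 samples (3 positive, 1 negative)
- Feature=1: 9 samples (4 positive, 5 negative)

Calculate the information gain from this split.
0.0600 bits

Information Gain = H(Y) - H(Y|Feature)

Before split:
P(positive) = 7/13 = 0.5385
H(Y) = 0.9957 bits

After split:
Feature=0: H = 0.8113 bits (weight = 4/13)
Feature=1: H = 0.9911 bits (weight = 9/13)
H(Y|Feature) = (4/13)×0.8113 + (9/13)×0.9911 = 0.9358 bits

Information Gain = 0.9957 - 0.9358 = 0.0600 bits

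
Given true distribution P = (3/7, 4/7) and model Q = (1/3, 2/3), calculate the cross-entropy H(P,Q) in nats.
0.7025 nats

Cross-entropy: H(P,Q) = -Σ p(x) log q(x)

Alternatively: H(P,Q) = H(P) + D_KL(P||Q)
H(P) = 0.6829 nats
D_KL(P||Q) = 0.0196 nats

H(P,Q) = 0.6829 + 0.0196 = 0.7025 nats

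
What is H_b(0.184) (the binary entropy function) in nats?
0.4774 nats

The binary entropy function is:
H(p) = -p log(p) - (1-p) log(1-p)

H(0.184) = -0.184 × log_e(0.184) - 0.816 × log_e(0.816)
H(0.184) = 0.4774 nats

Note: Binary entropy is maximized at p=0.5 (H=1 bit) and minimized at p=0 or p=1 (H=0).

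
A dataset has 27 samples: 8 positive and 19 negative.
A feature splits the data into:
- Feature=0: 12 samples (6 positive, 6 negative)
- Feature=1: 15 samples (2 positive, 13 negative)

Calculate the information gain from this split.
0.1175 bits

Information Gain = H(Y) - H(Y|Feature)

Before split:
P(positive) = 8/27 = 0.2963
H(Y) = 0.8767 bits

After split:
Feature=0: H = 1.0000 bits (weight = 12/27)
Feature=1: H = 0.5665 bits (weight = 15/27)
H(Y|Feature) = (12/27)×1.0000 + (15/27)×0.5665 = 0.7592 bits

Information Gain = 0.8767 - 0.7592 = 0.1175 bits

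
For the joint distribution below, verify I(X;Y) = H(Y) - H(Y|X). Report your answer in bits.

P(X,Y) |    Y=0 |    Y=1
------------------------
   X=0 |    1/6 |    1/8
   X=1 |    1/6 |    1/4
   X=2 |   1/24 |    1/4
I(X;Y) = 0.0899 bits

Mutual information has multiple equivalent forms:
- I(X;Y) = H(X) - H(X|Y)
- I(X;Y) = H(Y) - H(Y|X)
- I(X;Y) = H(X) + H(Y) - H(X,Y)

Computing all quantities:
H(X) = 1.5632, H(Y) = 0.9544, H(X,Y) = 2.4277
H(X|Y) = 1.4733, H(Y|X) = 0.8645

Verification:
H(X) - H(X|Y) = 1.5632 - 1.4733 = 0.0899
H(Y) - H(Y|X) = 0.9544 - 0.8645 = 0.0899
H(X) + H(Y) - H(X,Y) = 1.5632 + 0.9544 - 2.4277 = 0.0899

All forms give I(X;Y) = 0.0899 bits. ✓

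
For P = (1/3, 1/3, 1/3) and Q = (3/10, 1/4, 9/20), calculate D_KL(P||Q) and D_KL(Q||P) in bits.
D_KL(P||Q) = 0.0447, D_KL(Q||P) = 0.0455

KL divergence is not symmetric: D_KL(P||Q) ≠ D_KL(Q||P) in general.

D_KL(P||Q) = 0.0447 bits
D_KL(Q||P) = 0.0455 bits

No, they are not equal!

This asymmetry is why KL divergence is not a true distance metric.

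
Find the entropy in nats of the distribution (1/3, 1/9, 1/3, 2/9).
1.3108 nats

Shannon entropy is H(X) = -Σ p(x) log p(x).

For P = (1/3, 1/9, 1/3, 2/9):
H = -1/3 × log_e(1/3) -1/9 × log_e(1/9) -1/3 × log_e(1/3) -2/9 × log_e(2/9)
H = 1.3108 nats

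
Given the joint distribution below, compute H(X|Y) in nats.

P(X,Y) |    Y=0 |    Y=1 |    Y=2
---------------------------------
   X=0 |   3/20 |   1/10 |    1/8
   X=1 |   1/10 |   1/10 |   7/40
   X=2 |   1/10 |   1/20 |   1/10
1.0701 nats

Using the chain rule: H(X|Y) = H(X,Y) - H(Y)

First, compute H(X,Y) = 2.1506 nats

Marginal P(Y) = (7/20, 1/4, 2/5)
H(Y) = 1.0805 nats

H(X|Y) = H(X,Y) - H(Y) = 2.1506 - 1.0805 = 1.0701 nats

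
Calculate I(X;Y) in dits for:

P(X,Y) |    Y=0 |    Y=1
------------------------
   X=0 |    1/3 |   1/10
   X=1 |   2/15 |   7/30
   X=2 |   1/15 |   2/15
0.0387 dits

Mutual information: I(X;Y) = H(X) + H(Y) - H(X,Y)

Marginals:
P(X) = (13/30, 11/30, 1/5), H(X) = 0.4569 dits
P(Y) = (8/15, 7/15), H(Y) = 0.3001 dits

Joint entropy: H(X,Y) = 0.7183 dits

I(X;Y) = 0.4569 + 0.3001 - 0.7183 = 0.0387 dits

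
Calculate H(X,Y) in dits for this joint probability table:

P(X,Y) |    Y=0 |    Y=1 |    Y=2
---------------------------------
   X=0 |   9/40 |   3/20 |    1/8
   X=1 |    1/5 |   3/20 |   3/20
0.7692 dits

Joint entropy is H(X,Y) = -Σ_{x,y} p(x,y) log p(x,y).

Summing over all non-zero entries:
H(X,Y) = -[9/40·log_10(9/40) + 3/20·log_10(3/20) + 1/8·log_10(1/8) + 1/5·log_10(1/5) + 3/20·log_10(3/20) + 3/20·log_10(3/20)]
H(X,Y) = 0.7692 dits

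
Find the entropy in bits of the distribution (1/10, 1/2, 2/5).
1.3610 bits

Shannon entropy is H(X) = -Σ p(x) log p(x).

For P = (1/10, 1/2, 2/5):
H = -1/10 × log_2(1/10) -1/2 × log_2(1/2) -2/5 × log_2(2/5)
H = 1.3610 bits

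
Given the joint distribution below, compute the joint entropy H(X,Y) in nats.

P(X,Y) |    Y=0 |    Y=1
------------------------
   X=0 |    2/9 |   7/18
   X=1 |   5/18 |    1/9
1.3015 nats

Joint entropy is H(X,Y) = -Σ_{x,y} p(x,y) log p(x,y).

Summing over all non-zero entries:
H(X,Y) = -[2/9·log_e(2/9) + 7/18·log_e(7/18) + 5/18·log_e(5/18) + 1/9·log_e(1/9)]
H(X,Y) = 1.3015 nats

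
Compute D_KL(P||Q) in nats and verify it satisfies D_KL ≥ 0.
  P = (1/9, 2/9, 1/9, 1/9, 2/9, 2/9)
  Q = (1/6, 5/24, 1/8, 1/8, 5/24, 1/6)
0.0214 nats

KL divergence satisfies the Gibbs inequality: D_KL(P||Q) ≥ 0 for all distributions P, Q.

D_KL(P||Q) = Σ p(x) log(p(x)/q(x))
Term by term:
  x=0: 1/9 × log_e[(1/9)/(1/6)] = -0.0451
  x=1: 2/9 × log_e[(2/9)/(5/24)] = 0.0143
  x=2: 1/9 × log_e[(1/9)/(1/8)] = -0.0131
  x=3: 1/9 × log_e[(1/9)/(1/8)] = -0.0131
  x=4: 2/9 × log_e[(2/9)/(5/24)] = 0.0143
  x=5: 2/9 × log_e[(2/9)/(1/6)] = 0.0639
D_KL(P||Q) = 0.0214 nats

D_KL(P||Q) = 0.0214 ≥ 0 ✓

This non-negativity is a fundamental property: relative entropy cannot be negative because it measures how different Q is from P.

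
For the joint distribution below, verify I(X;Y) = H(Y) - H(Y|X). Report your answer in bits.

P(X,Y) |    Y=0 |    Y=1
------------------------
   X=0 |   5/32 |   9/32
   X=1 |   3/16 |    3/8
I(X;Y) = 0.0004 bits

Mutual information has multiple equivalent forms:
- I(X;Y) = H(X) - H(X|Y)
- I(X;Y) = H(Y) - H(Y|X)
- I(X;Y) = H(X) + H(Y) - H(X,Y)

Computing all quantities:
H(X) = 0.9887, H(Y) = 0.9284, H(X,Y) = 1.9166
H(X|Y) = 0.9883, H(Y|X) = 0.9279

Verification:
H(X) - H(X|Y) = 0.9887 - 0.9883 = 0.0004
H(Y) - H(Y|X) = 0.9284 - 0.9279 = 0.0004
H(X) + H(Y) - H(X,Y) = 0.9887 + 0.9284 - 1.9166 = 0.0004

All forms give I(X;Y) = 0.0004 bits. ✓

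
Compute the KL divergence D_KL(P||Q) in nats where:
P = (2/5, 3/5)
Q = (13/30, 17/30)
0.0023 nats

KL divergence: D_KL(P||Q) = Σ p(x) log(p(x)/q(x))

Computing term by term:
  x=0: 2/5 × log_e[(2/5)/(13/30)] = 2/5 × -0.0800 = -0.0320
  x=1: 3/5 × log_e[(3/5)/(17/30)] = 3/5 × 0.0572 = 0.0343

D_KL(P||Q) = 0.0023 nats

Note: KL divergence is always non-negative and equals 0 iff P = Q.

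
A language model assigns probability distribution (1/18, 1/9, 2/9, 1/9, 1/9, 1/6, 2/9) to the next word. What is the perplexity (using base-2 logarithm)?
6.4243

Perplexity is 2^H (or exp(H) for natural log).

First, H = -Σ p log p = 2.6835 bits
Perplexity = 2^2.6835 = 6.4243

Interpretation: The model's uncertainty is equivalent to choosing uniformly among 6.4 options.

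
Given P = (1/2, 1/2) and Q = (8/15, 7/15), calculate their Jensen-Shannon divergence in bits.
0.0008 bits

Jensen-Shannon divergence is:
JSD(P||Q) = 0.5 × D_KL(P||M) + 0.5 × D_KL(Q||M)
where M = 0.5 × (P + Q) is the mixture distribution.

M = 0.5 × (1/2, 1/2) + 0.5 × (8/15, 7/15) = (0.516667, 0.483333)

D_KL(P||M) = 0.0008 bits
D_KL(Q||M) = 0.0008 bits

JSD(P||Q) = 0.5 × 0.0008 + 0.5 × 0.0008 = 0.0008 bits

Unlike KL divergence, JSD is symmetric and bounded: 0 ≤ JSD ≤ log(2).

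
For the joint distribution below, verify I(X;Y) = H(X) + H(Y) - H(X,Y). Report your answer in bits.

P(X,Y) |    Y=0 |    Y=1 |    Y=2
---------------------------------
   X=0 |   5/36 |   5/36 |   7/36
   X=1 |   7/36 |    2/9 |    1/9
I(X;Y) = 0.0351 bits

Mutual information has multiple equivalent forms:
- I(X;Y) = H(X) - H(X|Y)
- I(X;Y) = H(Y) - H(Y|X)
- I(X;Y) = H(X) + H(Y) - H(X,Y)

Computing all quantities:
H(X) = 0.9978, H(Y) = 1.5816, H(X,Y) = 2.5443
H(X|Y) = 0.9627, H(Y|X) = 1.5465

Verification:
H(X) - H(X|Y) = 0.9978 - 0.9627 = 0.0351
H(Y) - H(Y|X) = 1.5816 - 1.5465 = 0.0351
H(X) + H(Y) - H(X,Y) = 0.9978 + 1.5816 - 2.5443 = 0.0351

All forms give I(X;Y) = 0.0351 bits. ✓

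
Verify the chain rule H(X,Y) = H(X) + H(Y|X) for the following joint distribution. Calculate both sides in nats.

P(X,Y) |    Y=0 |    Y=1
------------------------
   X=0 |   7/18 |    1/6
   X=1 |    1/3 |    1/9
H(X,Y) = 1.2763, H(X) = 0.6870, H(Y|X) = 0.5893 (all in nats)

Chain rule: H(X,Y) = H(X) + H(Y|X)

Left side — joint entropy directly:
H(X,Y) = -Σ p(x,y) log p(x,y) = 1.2763 nats

Right side — compute H(Y|X) from the conditional distributions:
P(X) = (5/9, 4/9), so H(X) = 0.6870 nats
H(Y|X) = Σ_x P(X=x) · H(Y|X=x):
  P(Y|X=0) = (7/10, 3/10), H(Y|X=0) = 0.6109, weight P(X=0) = 5/9
  P(Y|X=1) = (3/4, 1/4), H(Y|X=1) = 0.5623, weight P(X=1) = 4/9
H(Y|X) = 0.5893 nats

H(X) + H(Y|X) = 0.6870 + 0.5893 = 1.2763 nats

Both sides equal 1.2763 nats. ✓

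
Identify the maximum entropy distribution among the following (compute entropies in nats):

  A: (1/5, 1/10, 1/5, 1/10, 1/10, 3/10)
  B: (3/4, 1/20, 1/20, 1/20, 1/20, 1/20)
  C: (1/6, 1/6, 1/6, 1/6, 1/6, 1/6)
C

For a discrete distribution over n outcomes, entropy is maximized by the uniform distribution.

Computing entropies:
H(A) = 1.6957 nats
H(B) = 0.9647 nats
H(C) = 1.7918 nats

The uniform distribution (where all probabilities equal 1/6) achieves the maximum entropy of log_e(6) = 1.7918 nats.

Distribution C has the highest entropy.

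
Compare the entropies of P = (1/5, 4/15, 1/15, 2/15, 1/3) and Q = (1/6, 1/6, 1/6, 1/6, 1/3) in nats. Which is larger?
Q

Computing entropies in nats:
H(P) = 1.4898
H(Q) = 1.5607

Distribution Q has higher entropy.

Intuition: The distribution closer to uniform (more spread out) has higher entropy.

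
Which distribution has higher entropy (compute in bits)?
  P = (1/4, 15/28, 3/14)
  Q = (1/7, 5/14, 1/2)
P

Computing entropies in bits:
H(P) = 1.4586
H(Q) = 1.4316

Distribution P has higher entropy.

Intuition: The distribution closer to uniform (more spread out) has higher entropy.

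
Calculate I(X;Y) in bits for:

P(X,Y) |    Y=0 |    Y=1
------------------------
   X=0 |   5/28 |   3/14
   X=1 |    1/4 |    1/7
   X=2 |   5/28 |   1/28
0.0653 bits

Mutual information: I(X;Y) = H(X) + H(Y) - H(X,Y)

Marginals:
P(X) = (11/28, 11/28, 3/14), H(X) = 1.5353 bits
P(Y) = (17/28, 11/28), H(Y) = 0.9666 bits

Joint entropy: H(X,Y) = 2.4366 bits

I(X;Y) = 1.5353 + 0.9666 - 2.4366 = 0.0653 bits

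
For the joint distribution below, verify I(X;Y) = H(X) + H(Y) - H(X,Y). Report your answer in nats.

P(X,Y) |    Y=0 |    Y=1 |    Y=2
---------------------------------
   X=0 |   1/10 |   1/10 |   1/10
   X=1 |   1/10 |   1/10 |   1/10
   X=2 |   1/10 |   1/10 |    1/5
I(X;Y) = 0.0138 nats

Mutual information has multiple equivalent forms:
- I(X;Y) = H(X) - H(X|Y)
- I(X;Y) = H(Y) - H(Y|X)
- I(X;Y) = H(X) + H(Y) - H(X,Y)

Computing all quantities:
H(X) = 1.0889, H(Y) = 1.0889, H(X,Y) = 2.1640
H(X|Y) = 1.0751, H(Y|X) = 1.0751

Verification:
H(X) - H(X|Y) = 1.0889 - 1.0751 = 0.0138
H(Y) - H(Y|X) = 1.0889 - 1.0751 = 0.0138
H(X) + H(Y) - H(X,Y) = 1.0889 + 1.0889 - 2.1640 = 0.0138

All forms give I(X;Y) = 0.0138 nats. ✓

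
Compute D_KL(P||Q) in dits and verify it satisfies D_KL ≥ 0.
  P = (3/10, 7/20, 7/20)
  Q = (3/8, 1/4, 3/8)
0.0116 dits

KL divergence satisfies the Gibbs inequality: D_KL(P||Q) ≥ 0 for all distributions P, Q.

D_KL(P||Q) = Σ p(x) log(p(x)/q(x))
Term by term:
  x=0: 3/10 × log_10[(3/10)/(3/8)] = -0.0291
  x=1: 7/20 × log_10[(7/20)/(1/4)] = 0.0511
  x=2: 7/20 × log_10[(7/20)/(3/8)] = -0.0105
D_KL(P||Q) = 0.0116 dits

D_KL(P||Q) = 0.0116 ≥ 0 ✓

This non-negativity is a fundamental property: relative entropy cannot be negative because it measures how different Q is from P.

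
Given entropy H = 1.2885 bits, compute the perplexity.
2.4427

Perplexity is 2^H (or exp(H) for natural log).

H = 1.2885 bits
Perplexity = 2^1.2885 = 2.4427

Interpretation: The model's uncertainty is equivalent to choosing uniformly among 2.4 options.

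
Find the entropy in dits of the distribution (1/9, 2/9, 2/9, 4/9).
0.5529 dits

Shannon entropy is H(X) = -Σ p(x) log p(x).

For P = (1/9, 2/9, 2/9, 4/9):
H = -1/9 × log_10(1/9) -2/9 × log_10(2/9) -2/9 × log_10(2/9) -4/9 × log_10(4/9)
H = 0.5529 dits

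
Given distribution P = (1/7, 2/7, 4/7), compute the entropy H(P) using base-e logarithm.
0.9557 nats

Shannon entropy is H(X) = -Σ p(x) log p(x).

For P = (1/7, 2/7, 4/7):
H = -1/7 × log_e(1/7) -2/7 × log_e(2/7) -4/7 × log_e(4/7)
H = 0.9557 nats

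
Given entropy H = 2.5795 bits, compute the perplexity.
5.9773

Perplexity is 2^H (or exp(H) for natural log).

H = 2.5795 bits
Perplexity = 2^2.5795 = 5.9773

Interpretation: The model's uncertainty is equivalent to choosing uniformly among 6.0 options.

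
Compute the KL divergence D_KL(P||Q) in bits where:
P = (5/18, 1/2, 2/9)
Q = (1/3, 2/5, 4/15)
0.0294 bits

KL divergence: D_KL(P||Q) = Σ p(x) log(p(x)/q(x))

Computing term by term:
  x=0: 5/18 × log_2[(5/18)/(1/3)] = 5/18 × -0.2630 = -0.0731
  x=1: 1/2 × log_2[(1/2)/(2/5)] = 1/2 × 0.3219 = 0.1610
  x=2: 2/9 × log_2[(2/9)/(4/15)] = 2/9 × -0.2630 = -0.0585

D_KL(P||Q) = 0.0294 bits

Note: KL divergence is always non-negative and equals 0 iff P = Q.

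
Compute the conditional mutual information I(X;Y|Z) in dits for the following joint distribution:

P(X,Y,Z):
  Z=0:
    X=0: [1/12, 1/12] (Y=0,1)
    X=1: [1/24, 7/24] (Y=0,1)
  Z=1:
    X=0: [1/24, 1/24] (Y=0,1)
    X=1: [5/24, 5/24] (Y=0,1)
0.0174 dits

Conditional mutual information: I(X;Y|Z) = H(X|Z) + H(Y|Z) - H(X,Y|Z)

H(Z) = 0.3010
H(X,Z) = 0.5371 → H(X|Z) = 0.2361
H(Y,Z) = 0.5737 → H(Y|Z) = 0.2726
H(X,Y,Z) = 0.7923 → H(X,Y|Z) = 0.4913

I(X;Y|Z) = 0.2361 + 0.2726 - 0.4913 = 0.0174 dits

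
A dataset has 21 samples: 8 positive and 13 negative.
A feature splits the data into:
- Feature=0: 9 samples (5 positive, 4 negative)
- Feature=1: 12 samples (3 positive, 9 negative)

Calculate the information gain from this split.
0.0704 bits

Information Gain = H(Y) - H(Y|Feature)

Before split:
P(positive) = 8/21 = 0.3810
H(Y) = 0.9587 bits

After split:
Feature=0: H = 0.9911 bits (weight = 9/21)
Feature=1: H = 0.8113 bits (weight = 12/21)
H(Y|Feature) = (9/21)×0.9911 + (12/21)×0.8113 = 0.8883 bits

Information Gain = 0.9587 - 0.8883 = 0.0704 bits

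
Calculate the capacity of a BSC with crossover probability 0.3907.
0.0348 bits

For a binary symmetric channel (BSC) with error probability p:
Capacity C = 1 - H(p) bits per symbol

where H(p) = -p log₂(p) - (1-p) log₂(1-p) is the binary entropy function.

H(0.3907) = 0.9652 bits
C = 1 - 0.9652 = 0.0348 bits per symbol

This means we can reliably transmit up to 0.0348 bits of information per channel use.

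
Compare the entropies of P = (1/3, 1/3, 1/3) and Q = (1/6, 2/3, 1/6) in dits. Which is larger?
P

Computing entropies in dits:
H(P) = 0.4771
H(Q) = 0.3768

Distribution P has higher entropy.

Intuition: The distribution closer to uniform (more spread out) has higher entropy.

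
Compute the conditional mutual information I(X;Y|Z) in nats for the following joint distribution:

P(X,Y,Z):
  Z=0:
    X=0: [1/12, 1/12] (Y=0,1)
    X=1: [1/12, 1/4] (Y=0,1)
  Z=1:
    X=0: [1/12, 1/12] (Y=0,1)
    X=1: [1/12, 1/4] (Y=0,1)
0.0306 nats

Conditional mutual information: I(X;Y|Z) = H(X|Z) + H(Y|Z) - H(X,Y|Z)

H(Z) = 0.6931
H(X,Z) = 1.3297 → H(X|Z) = 0.6365
H(Y,Z) = 1.3297 → H(Y|Z) = 0.6365
H(X,Y,Z) = 1.9356 → H(X,Y|Z) = 1.2425

I(X;Y|Z) = 0.6365 + 0.6365 - 1.2425 = 0.0306 nats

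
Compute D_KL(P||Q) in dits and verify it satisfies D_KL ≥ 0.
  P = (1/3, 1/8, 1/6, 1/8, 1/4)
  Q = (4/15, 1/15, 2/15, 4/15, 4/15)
0.0344 dits

KL divergence satisfies the Gibbs inequality: D_KL(P||Q) ≥ 0 for all distributions P, Q.

D_KL(P||Q) = Σ p(x) log(p(x)/q(x))
Term by term:
  x=0: 1/3 × log_10[(1/3)/(4/15)] = 0.0323
  x=1: 1/8 × log_10[(1/8)/(1/15)] = 0.0341
  x=2: 1/6 × log_10[(1/6)/(2/15)] = 0.0162
  x=3: 1/8 × log_10[(1/8)/(4/15)] = -0.0411
  x=4: 1/4 × log_10[(1/4)/(4/15)] = -0.0070
D_KL(P||Q) = 0.0344 dits

D_KL(P||Q) = 0.0344 ≥ 0 ✓

This non-negativity is a fundamental property: relative entropy cannot be negative because it measures how different Q is from P.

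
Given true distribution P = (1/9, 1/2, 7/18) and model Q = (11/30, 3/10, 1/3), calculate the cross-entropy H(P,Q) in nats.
1.1407 nats

Cross-entropy: H(P,Q) = -Σ p(x) log q(x)

Alternatively: H(P,Q) = H(P) + D_KL(P||Q)
H(P) = 0.9580 nats
D_KL(P||Q) = 0.1827 nats

H(P,Q) = 0.9580 + 0.1827 = 1.1407 nats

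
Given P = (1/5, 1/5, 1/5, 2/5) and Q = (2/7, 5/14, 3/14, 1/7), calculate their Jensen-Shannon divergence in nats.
0.0469 nats

Jensen-Shannon divergence is:
JSD(P||Q) = 0.5 × D_KL(P||M) + 0.5 × D_KL(Q||M)
where M = 0.5 × (P + Q) is the mixture distribution.

M = 0.5 × (1/5, 1/5, 1/5, 2/5) + 0.5 × (2/7, 5/14, 3/14, 1/7) = (0.242857, 0.278571, 0.207143, 0.271429)

D_KL(P||M) = 0.0430 nats
D_KL(Q||M) = 0.0507 nats

JSD(P||Q) = 0.5 × 0.0430 + 0.5 × 0.0507 = 0.0469 nats

Unlike KL divergence, JSD is symmetric and bounded: 0 ≤ JSD ≤ log(2).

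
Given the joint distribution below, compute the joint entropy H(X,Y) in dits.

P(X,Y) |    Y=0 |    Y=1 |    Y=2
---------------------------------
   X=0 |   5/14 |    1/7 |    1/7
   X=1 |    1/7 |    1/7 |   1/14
0.7245 dits

Joint entropy is H(X,Y) = -Σ_{x,y} p(x,y) log p(x,y).

Summing over all non-zero entries:
H(X,Y) = -[5/14·log_10(5/14) + 1/7·log_10(1/7) + 1/7·log_10(1/7) + 1/7·log_10(1/7) + 1/7·log_10(1/7) + 1/14·log_10(1/14)]
H(X,Y) = 0.7245 dits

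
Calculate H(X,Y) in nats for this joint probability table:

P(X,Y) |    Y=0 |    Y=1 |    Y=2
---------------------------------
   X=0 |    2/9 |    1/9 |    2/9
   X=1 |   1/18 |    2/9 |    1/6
1.7061 nats

Joint entropy is H(X,Y) = -Σ_{x,y} p(x,y) log p(x,y).

Summing over all non-zero entries:
H(X,Y) = -[2/9·log_e(2/9) + 1/9·log_e(1/9) + 2/9·log_e(2/9) + 1/18·log_e(1/18) + 2/9·log_e(2/9) + 1/6·log_e(1/6)]
H(X,Y) = 1.7061 nats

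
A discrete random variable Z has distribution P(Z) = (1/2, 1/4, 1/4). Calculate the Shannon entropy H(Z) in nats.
1.0397 nats

Shannon entropy is H(X) = -Σ p(x) log p(x).

For P = (1/2, 1/4, 1/4):
H = -1/2 × log_e(1/2) -1/4 × log_e(1/4) -1/4 × log_e(1/4)
H = 1.0397 nats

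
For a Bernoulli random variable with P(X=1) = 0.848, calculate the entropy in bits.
0.6148 bits

The binary entropy function is:
H(p) = -p log(p) - (1-p) log(1-p)

H(0.848) = -0.848 × log_2(0.848) - 0.152 × log_2(0.152)
H(0.848) = 0.6148 bits

Note: Binary entropy is maximized at p=0.5 (H=1 bit) and minimized at p=0 or p=1 (H=0).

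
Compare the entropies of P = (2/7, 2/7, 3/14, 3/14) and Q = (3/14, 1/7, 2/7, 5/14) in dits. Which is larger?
P

Computing entropies in dits:
H(P) = 0.5976
H(Q) = 0.5792

Distribution P has higher entropy.

Intuition: The distribution closer to uniform (more spread out) has higher entropy.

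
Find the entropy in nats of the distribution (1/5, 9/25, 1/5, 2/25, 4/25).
1.5068 nats

Shannon entropy is H(X) = -Σ p(x) log p(x).

For P = (1/5, 9/25, 1/5, 2/25, 4/25):
H = -1/5 × log_e(1/5) -9/25 × log_e(9/25) -1/5 × log_e(1/5) -2/25 × log_e(2/25) -4/25 × log_e(4/25)
H = 1.5068 nats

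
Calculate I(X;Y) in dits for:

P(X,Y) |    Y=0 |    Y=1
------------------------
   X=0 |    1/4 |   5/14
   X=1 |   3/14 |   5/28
0.0037 dits

Mutual information: I(X;Y) = H(X) + H(Y) - H(X,Y)

Marginals:
P(X) = (17/28, 11/28), H(X) = 0.2910 dits
P(Y) = (13/28, 15/28), H(Y) = 0.2999 dits

Joint entropy: H(X,Y) = 0.5872 dits

I(X;Y) = 0.2910 + 0.2999 - 0.5872 = 0.0037 dits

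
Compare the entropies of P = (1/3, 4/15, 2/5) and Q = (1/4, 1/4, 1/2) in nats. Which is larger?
P

Computing entropies in nats:
H(P) = 1.0852
H(Q) = 1.0397

Distribution P has higher entropy.

Intuition: The distribution closer to uniform (more spread out) has higher entropy.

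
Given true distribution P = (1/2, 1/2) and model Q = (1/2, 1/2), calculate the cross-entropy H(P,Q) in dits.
0.3010 dits

Cross-entropy: H(P,Q) = -Σ p(x) log q(x)

Alternatively: H(P,Q) = H(P) + D_KL(P||Q)
H(P) = 0.3010 dits
D_KL(P||Q) = 0.0000 dits

H(P,Q) = 0.3010 + 0.0000 = 0.3010 dits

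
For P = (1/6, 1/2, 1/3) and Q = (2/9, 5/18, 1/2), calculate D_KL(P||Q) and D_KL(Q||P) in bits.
D_KL(P||Q) = 0.1598, D_KL(Q||P) = 0.1492

KL divergence is not symmetric: D_KL(P||Q) ≠ D_KL(Q||P) in general.

D_KL(P||Q) = 0.1598 bits
D_KL(Q||P) = 0.1492 bits

No, they are not equal!

This asymmetry is why KL divergence is not a true distance metric.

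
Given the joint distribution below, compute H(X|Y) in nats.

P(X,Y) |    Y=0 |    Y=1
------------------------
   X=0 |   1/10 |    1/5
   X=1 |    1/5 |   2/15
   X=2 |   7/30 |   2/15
1.0600 nats

Using the chain rule: H(X|Y) = H(X,Y) - H(Y)

First, compute H(X,Y) = 1.7509 nats

Marginal P(Y) = (8/15, 7/15)
H(Y) = 0.6909 nats

H(X|Y) = H(X,Y) - H(Y) = 1.7509 - 0.6909 = 1.0600 nats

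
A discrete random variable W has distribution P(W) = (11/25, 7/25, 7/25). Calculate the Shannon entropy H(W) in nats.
1.0741 nats

Shannon entropy is H(X) = -Σ p(x) log p(x).

For P = (11/25, 7/25, 7/25):
H = -11/25 × log_e(11/25) -7/25 × log_e(7/25) -7/25 × log_e(7/25)
H = 1.0741 nats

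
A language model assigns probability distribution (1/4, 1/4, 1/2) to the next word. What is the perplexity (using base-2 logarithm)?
2.8284

Perplexity is 2^H (or exp(H) for natural log).

First, H = -Σ p log p = 1.5000 bits
Perplexity = 2^1.5000 = 2.8284

Interpretation: The model's uncertainty is equivalent to choosing uniformly among 2.8 options.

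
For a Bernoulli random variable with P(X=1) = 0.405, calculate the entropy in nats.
0.6750 nats

The binary entropy function is:
H(p) = -p log(p) - (1-p) log(1-p)

H(0.405) = -0.405 × log_e(0.405) - 0.595 × log_e(0.595)
H(0.405) = 0.6750 nats

Note: Binary entropy is maximized at p=0.5 (H=1 bit) and minimized at p=0 or p=1 (H=0).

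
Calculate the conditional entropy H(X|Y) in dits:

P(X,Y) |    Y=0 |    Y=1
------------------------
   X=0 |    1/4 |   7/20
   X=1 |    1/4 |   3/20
0.2832 dits

Using the chain rule: H(X|Y) = H(X,Y) - H(Y)

First, compute H(X,Y) = 0.5842 dits

Marginal P(Y) = (1/2, 1/2)
H(Y) = 0.3010 dits

H(X|Y) = H(X,Y) - H(Y) = 0.5842 - 0.3010 = 0.2832 dits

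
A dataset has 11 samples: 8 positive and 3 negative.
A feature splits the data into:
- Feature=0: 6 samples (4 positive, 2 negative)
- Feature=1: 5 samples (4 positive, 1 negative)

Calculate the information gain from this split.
0.0163 bits

Information Gain = H(Y) - H(Y|Feature)

Before split:
P(positive) = 8/11 = 0.7273
H(Y) = 0.8454 bits

After split:
Feature=0: H = 0.9183 bits (weight = 6/11)
Feature=1: H = 0.7219 bits (weight = 5/11)
H(Y|Feature) = (6/11)×0.9183 + (5/11)×0.7219 = 0.8290 bits

Information Gain = 0.8454 - 0.8290 = 0.0163 bits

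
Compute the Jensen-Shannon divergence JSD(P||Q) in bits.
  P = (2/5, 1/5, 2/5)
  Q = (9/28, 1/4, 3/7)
0.0055 bits

Jensen-Shannon divergence is:
JSD(P||Q) = 0.5 × D_KL(P||M) + 0.5 × D_KL(Q||M)
where M = 0.5 × (P + Q) is the mixture distribution.

M = 0.5 × (2/5, 1/5, 2/5) + 0.5 × (9/28, 1/4, 3/7) = (0.360714, 9/40, 0.414286)

D_KL(P||M) = 0.0054 bits
D_KL(Q||M) = 0.0055 bits

JSD(P||Q) = 0.5 × 0.0054 + 0.5 × 0.0055 = 0.0055 bits

Unlike KL divergence, JSD is symmetric and bounded: 0 ≤ JSD ≤ log(2).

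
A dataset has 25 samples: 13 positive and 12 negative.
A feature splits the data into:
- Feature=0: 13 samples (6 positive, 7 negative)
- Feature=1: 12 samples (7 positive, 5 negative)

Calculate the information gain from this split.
0.0107 bits

Information Gain = H(Y) - H(Y|Feature)

Before split:
P(positive) = 13/25 = 0.5200
H(Y) = 0.9988 bits

After split:
Feature=0: H = 0.9957 bits (weight = 13/25)
Feature=1: H = 0.9799 bits (weight = 12/25)
H(Y|Feature) = (13/25)×0.9957 + (12/25)×0.9799 = 0.9881 bits

Information Gain = 0.9988 - 0.9881 = 0.0107 bits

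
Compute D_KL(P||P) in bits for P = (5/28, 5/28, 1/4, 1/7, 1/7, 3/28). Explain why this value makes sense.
0.0000 bits

KL divergence satisfies the Gibbs inequality: D_KL(P||Q) ≥ 0 for all distributions P, Q.

D_KL(P||Q) = Σ p(x) log(p(x)/q(x))
Each term is p(x) × log_2(p(x)/p(x)) = p(x) × log_2(1) = 0, so the sum is 0.
D_KL(P||Q) = 0.0000 bits

When P = Q, the KL divergence is exactly 0, as there is no 'divergence' between identical distributions.

This non-negativity is a fundamental property: relative entropy cannot be negative because it measures how different Q is from P.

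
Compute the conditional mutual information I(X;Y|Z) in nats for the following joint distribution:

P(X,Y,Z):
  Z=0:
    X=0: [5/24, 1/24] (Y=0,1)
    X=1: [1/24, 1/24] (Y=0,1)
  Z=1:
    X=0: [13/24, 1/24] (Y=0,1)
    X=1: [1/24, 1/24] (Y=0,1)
0.0604 nats

Conditional mutual information: I(X;Y|Z) = H(X|Z) + H(Y|Z) - H(X,Y|Z)

H(Z) = 0.6365
H(X,Z) = 1.0751 → H(X|Z) = 0.4386
H(Y,Z) = 1.0751 → H(Y|Z) = 0.4386
H(X,Y,Z) = 1.4534 → H(X,Y|Z) = 0.8169

I(X;Y|Z) = 0.4386 + 0.4386 - 0.8169 = 0.0604 nats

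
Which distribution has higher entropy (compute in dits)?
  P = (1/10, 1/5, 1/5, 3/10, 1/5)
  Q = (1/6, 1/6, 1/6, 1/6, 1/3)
Q

Computing entropies in dits:
H(P) = 0.6762
H(Q) = 0.6778

Distribution Q has higher entropy.

Intuition: The distribution closer to uniform (more spread out) has higher entropy.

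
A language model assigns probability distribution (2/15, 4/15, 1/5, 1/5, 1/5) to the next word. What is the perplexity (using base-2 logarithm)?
4.8880

Perplexity is 2^H (or exp(H) for natural log).

First, H = -Σ p log p = 2.2892 bits
Perplexity = 2^2.2892 = 4.8880

Interpretation: The model's uncertainty is equivalent to choosing uniformly among 4.9 options.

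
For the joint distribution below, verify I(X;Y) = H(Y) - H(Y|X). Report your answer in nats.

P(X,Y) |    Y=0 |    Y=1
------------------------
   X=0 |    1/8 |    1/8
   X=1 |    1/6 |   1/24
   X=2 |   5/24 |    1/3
I(X;Y) = 0.0547 nats

Mutual information has multiple equivalent forms:
- I(X;Y) = H(X) - H(X|Y)
- I(X;Y) = H(Y) - H(Y|X)
- I(X;Y) = H(X) + H(Y) - H(X,Y)

Computing all quantities:
H(X) = 1.0055, H(Y) = 0.6931, H(X,Y) = 1.6439
H(X|Y) = 0.9508, H(Y|X) = 0.6384

Verification:
H(X) - H(X|Y) = 1.0055 - 0.9508 = 0.0547
H(Y) - H(Y|X) = 0.6931 - 0.6384 = 0.0547
H(X) + H(Y) - H(X,Y) = 1.0055 + 0.6931 - 1.6439 = 0.0547

All forms give I(X;Y) = 0.0547 nats. ✓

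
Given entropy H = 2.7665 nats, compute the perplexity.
15.9029

Perplexity is e^H (or exp(H) for natural log).

H = 2.7665 nats
Perplexity = e^2.7665 = 15.9029

Interpretation: The model's uncertainty is equivalent to choosing uniformly among 15.9 options.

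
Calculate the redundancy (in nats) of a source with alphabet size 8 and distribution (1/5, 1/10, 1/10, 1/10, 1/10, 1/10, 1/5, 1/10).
0.0541 nats

Redundancy measures how far a source is from maximum entropy:
R = H_max - H(X)

Maximum entropy for 8 symbols: H_max = log_e(8) = 2.0794 nats
Actual entropy: H(X) = 2.0253 nats
Redundancy: R = 2.0794 - 2.0253 = 0.0541 nats

This redundancy represents potential for compression: the source could be compressed by 0.0541 nats per symbol.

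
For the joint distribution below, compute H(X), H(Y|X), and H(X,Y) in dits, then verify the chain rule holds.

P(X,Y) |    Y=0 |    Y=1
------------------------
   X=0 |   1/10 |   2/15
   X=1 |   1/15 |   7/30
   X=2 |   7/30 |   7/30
H(X,Y) = 0.7375, H(X) = 0.4588, H(Y|X) = 0.2787 (all in dits)

Chain rule: H(X,Y) = H(X) + H(Y|X)

Left side — joint entropy directly:
H(X,Y) = -Σ p(x,y) log p(x,y) = 0.7375 dits

Right side — compute H(Y|X) from the conditional distributions:
P(X) = (7/30, 3/10, 7/15), so H(X) = 0.4588 dits
H(Y|X) = Σ_x P(X=x) · H(Y|X=x):
  P(Y|X=0) = (3/7, 4/7), H(Y|X=0) = 0.2966, weight P(X=0) = 7/30
  P(Y|X=1) = (2/9, 7/9), H(Y|X=1) = 0.2300, weight P(X=1) = 3/10
  P(Y|X=2) = (1/2, 1/2), H(Y|X=2) = 0.3010, weight P(X=2) = 7/15
H(Y|X) = 0.2787 dits

H(X) + H(Y|X) = 0.4588 + 0.2787 = 0.7375 dits

Both sides equal 0.7375 dits. ✓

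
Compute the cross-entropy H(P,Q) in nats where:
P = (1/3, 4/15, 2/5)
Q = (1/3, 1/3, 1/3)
1.0986 nats

Cross-entropy: H(P,Q) = -Σ p(x) log q(x)

Alternatively: H(P,Q) = H(P) + D_KL(P||Q)
H(P) = 1.0852 nats
D_KL(P||Q) = 0.0134 nats

H(P,Q) = 1.0852 + 0.0134 = 1.0986 nats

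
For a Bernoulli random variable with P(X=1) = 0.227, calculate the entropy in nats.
0.5356 nats

The binary entropy function is:
H(p) = -p log(p) - (1-p) log(1-p)

H(0.227) = -0.227 × log_e(0.227) - 0.773 × log_e(0.773)
H(0.227) = 0.5356 nats

Note: Binary entropy is maximized at p=0.5 (H=1 bit) and minimized at p=0 or p=1 (H=0).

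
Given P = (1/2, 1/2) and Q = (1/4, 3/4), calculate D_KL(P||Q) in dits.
0.0625 dits

KL divergence: D_KL(P||Q) = Σ p(x) log(p(x)/q(x))

Computing term by term:
  x=0: 1/2 × log_10[(1/2)/(1/4)] = 1/2 × 0.3010 = 0.1505
  x=1: 1/2 × log_10[(1/2)/(3/4)] = 1/2 × -0.1761 = -0.0880

D_KL(P||Q) = 0.0625 dits

Note: KL divergence is always non-negative and equals 0 iff P = Q.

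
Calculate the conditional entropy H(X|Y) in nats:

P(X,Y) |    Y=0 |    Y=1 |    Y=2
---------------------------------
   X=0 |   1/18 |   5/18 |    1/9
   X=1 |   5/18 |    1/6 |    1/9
0.5982 nats

Using the chain rule: H(X|Y) = H(X,Y) - H(Y)

First, compute H(X,Y) = 1.6591 nats

Marginal P(Y) = (1/3, 4/9, 2/9)
H(Y) = 1.0609 nats

H(X|Y) = H(X,Y) - H(Y) = 1.6591 - 1.0609 = 0.5982 nats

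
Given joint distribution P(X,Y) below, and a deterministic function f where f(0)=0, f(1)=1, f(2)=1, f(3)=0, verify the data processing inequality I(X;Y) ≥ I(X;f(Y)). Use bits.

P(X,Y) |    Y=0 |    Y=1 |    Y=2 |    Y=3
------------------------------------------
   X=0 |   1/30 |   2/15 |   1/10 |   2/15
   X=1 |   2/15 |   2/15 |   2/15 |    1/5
I(X;Y) = 0.0304, I(X;f(Y)) = 0.0134, inequality holds: 0.0304 ≥ 0.0134

Data Processing Inequality: For any Markov chain X → Y → Z, we have I(X;Y) ≥ I(X;Z).

Here Z = f(Y) is a deterministic function of Y, forming X → Y → Z.

Original I(X;Y) = 0.0304 bits

After applying f:
P(X,Z) where Z=f(Y):
- P(X,Z=0) = P(X,Y=0) + P(X,Y=3)
- P(X,Z=1) = P(X,Y=1) + P(X,Y=2)

I(X;Z) = I(X;f(Y)) = 0.0134 bits

Verification: 0.0304 ≥ 0.0134 ✓

Information cannot be created by processing; the function f can only lose information about X.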